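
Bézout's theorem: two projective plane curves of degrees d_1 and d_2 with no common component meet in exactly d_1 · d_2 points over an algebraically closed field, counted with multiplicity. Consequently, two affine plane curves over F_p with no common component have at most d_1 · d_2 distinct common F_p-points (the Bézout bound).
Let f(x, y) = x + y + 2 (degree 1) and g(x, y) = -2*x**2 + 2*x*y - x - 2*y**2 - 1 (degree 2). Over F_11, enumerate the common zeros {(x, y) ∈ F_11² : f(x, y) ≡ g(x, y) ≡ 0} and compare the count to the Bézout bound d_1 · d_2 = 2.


Common zeros: ∅; count = 0; Bézout bound = 2.

deg(f) = 1, deg(g) = 2, so Bézout bound = 2.
Scan x ∈ F_11. For each x, list the y ∈ F_11 with f(x, y) ≡ 0 and those with g(x, y) ≡ 0 (mod 11); the common zeros in that column are the intersection.
  x = 0: f ≡ 0 at y ∈ {9}; g ≡ 0 at y ∈ {4, 7}; common: ∅.
  x = 1: f ≡ 0 at y ∈ {8}; g ≡ 0 at y ∈ {5, 7}; common: ∅.
  x = 2: f ≡ 0 at y ∈ {7}; g ≡ 0 at y ∈ {0, 2}; common: ∅.
  x = 3: f ≡ 0 at y ∈ {6}; g ≡ 0 at y ∈ {0, 3}; common: ∅.
  x = 4: f ≡ 0 at y ∈ {5}; g ≡ 0 at y ∈ ∅; common: ∅.
  x = 5: f ≡ 0 at y ∈ {4}; g ≡ 0 at y ∈ {2, 3}; common: ∅.
  x = 6: f ≡ 0 at y ∈ {3}; g ≡ 0 at y ∈ ∅; common: ∅.
  x = 7: f ≡ 0 at y ∈ {2}; g ≡ 0 at y ∈ ∅; common: ∅.
  x = 8: f ≡ 0 at y ∈ {1}; g ≡ 0 at y ∈ ∅; common: ∅.
  x = 9: f ≡ 0 at y ∈ {0}; g ≡ 0 at y ∈ {4, 5}; common: ∅.
  x = 10: f ≡ 0 at y ∈ {10}; g ≡ 0 at y ∈ ∅; common: ∅.
Collecting: common zeros = ∅, so the count is 0.
Comparison with the Bézout bound: 0 ≤ 2 = deg(f)·deg(g), as expected for curves with no common component (the affine F_11-count falls short of the bound because intersections may lie at infinity, over extension fields, or carry multiplicity).


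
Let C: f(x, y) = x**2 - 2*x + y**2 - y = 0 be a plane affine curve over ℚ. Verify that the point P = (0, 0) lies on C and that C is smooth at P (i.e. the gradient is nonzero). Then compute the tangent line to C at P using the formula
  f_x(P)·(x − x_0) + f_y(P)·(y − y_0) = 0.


Tangent line at P: -2*x - y = 0.

Step 1: f(0, 0) = 0, so P lies on C.
Step 2: partial derivatives
  f_x(x, y) = 2*x - 2, f_y(x, y) = 2*y - 1.
  f_x(P) = -2, f_y(P) = -1 (gradient nonzero, so P is smooth).
Step 3: tangent line at P: -2·(x − 0) + -1·(y − 0) = 0.
Expanding: -2*x - y = 0.


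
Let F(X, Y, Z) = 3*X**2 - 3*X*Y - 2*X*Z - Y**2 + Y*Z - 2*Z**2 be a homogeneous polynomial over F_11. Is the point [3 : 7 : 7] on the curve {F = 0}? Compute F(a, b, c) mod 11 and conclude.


F(3,7,7) ≡ 0 (mod 11); P is on the curve.

Evaluate F(3, 7, 7) term-by-term (mod 11).
  3*X**2 ↦ 3·9·1·1 = 27
  -3*X*Y ↦ -3·3·7·1 = -63
  -2*X*Z ↦ -2·3·1·7 = -42
  -Y**2 ↦ -1·1·49·1 = -49
  Y*Z ↦ 1·1·7·7 = 49
  -2*Z**2 ↦ -2·1·1·49 = -98
Sum: F(3, 7, 7) = (27) + (-63) + (-42) + (-49) + (49) + (-98) = -176.
Reducing mod 11: -176 ≡ 0 (mod 11).
Since F(a, b, c) ≡ 0 (mod 11), P lies on the curve.


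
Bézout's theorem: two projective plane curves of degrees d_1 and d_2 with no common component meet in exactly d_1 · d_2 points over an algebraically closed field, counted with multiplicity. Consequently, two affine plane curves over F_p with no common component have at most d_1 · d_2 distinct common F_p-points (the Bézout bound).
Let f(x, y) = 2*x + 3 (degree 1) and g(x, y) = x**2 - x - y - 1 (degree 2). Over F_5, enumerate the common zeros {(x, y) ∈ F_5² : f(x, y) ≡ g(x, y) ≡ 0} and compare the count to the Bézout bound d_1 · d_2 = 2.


Common zeros: {(1, 4)}; count = 1; Bézout bound = 2.

deg(f) = 1, deg(g) = 2, so Bézout bound = 2.
Scan x ∈ F_5. For each x, list the y ∈ F_5 with f(x, y) ≡ 0 and those with g(x, y) ≡ 0 (mod 5); the common zeros in that column are the intersection.
  x = 0: f ≡ 0 at y ∈ ∅; g ≡ 0 at y ∈ {4}; common: ∅.
  x = 1: f ≡ 0 at y ∈ {0, 1, 2, 3, 4}; g ≡ 0 at y ∈ {4}; common: {4}.
  x = 2: f ≡ 0 at y ∈ ∅; g ≡ 0 at y ∈ {1}; common: ∅.
  x = 3: f ≡ 0 at y ∈ ∅; g ≡ 0 at y ∈ {0}; common: ∅.
  x = 4: f ≡ 0 at y ∈ ∅; g ≡ 0 at y ∈ {1}; common: ∅.
Collecting: common zeros = {(1, 4)}, so the count is 1.
Comparison with the Bézout bound: 1 ≤ 2 = deg(f)·deg(g), as expected for curves with no common component (the affine F_5-count falls short of the bound because intersections may lie at infinity, over extension fields, or carry multiplicity).


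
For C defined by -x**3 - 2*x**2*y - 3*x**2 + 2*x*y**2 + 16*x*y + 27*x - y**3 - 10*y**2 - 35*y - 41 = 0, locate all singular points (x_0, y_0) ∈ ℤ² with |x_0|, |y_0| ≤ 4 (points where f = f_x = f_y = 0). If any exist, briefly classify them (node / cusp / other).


Singular points: {(1, -3)}; classification: cusp.

Compute partial derivatives:
  f_x = -3*x**2 - 4*x*y - 6*x + 2*y**2 + 16*y + 27.
  f_y = -2*x**2 + 4*x*y + 16*x - 3*y**2 - 20*y - 35.
Scan x_0 ∈ {−4, ..., 4}. For each x_0, f_y(x_0, y) is a polynomial in y; find its integer roots y ∈ {−4, ..., 4}, then test f_x and f at those candidates.
  x = -4: f_y(-4, y) = -3*y**2 - 36*y - 131; no integer root y with |y| ≤ 4.
  x = -3: f_y(-3, y) = -3*y**2 - 32*y - 101; no integer root y with |y| ≤ 4.
  x = -2: f_y(-2, y) = -3*y**2 - 28*y - 75; no integer root y with |y| ≤ 4.
  x = -1: f_y(-1, y) = -3*y**2 - 24*y - 53; no integer root y with |y| ≤ 4.
  x = 0: f_y(0, y) = -3*y**2 - 20*y - 35; no integer root y with |y| ≤ 4.
  x = 1: f_y(1, y) = -3*y**2 - 16*y - 21; vanishes at y ∈ {-3}. (1, -3): f_x = 0, f = 0 — SINGULAR.
  x = 2: f_y(2, y) = -3*y**2 - 12*y - 11; no integer root y with |y| ≤ 4.
  x = 3: f_y(3, y) = -3*y**2 - 8*y - 5; vanishes at y ∈ {-1}. (3, -1): f_x = -20 ≠ 0.
  x = 4: f_y(4, y) = -3*y**2 - 4*y - 3; no integer root y with |y| ≤ 4.
Only singular point on the grid: (1, -3).
Classify: substitute x = 1 + u, y = -3 + v and expand: f = -u**3 - 2*u**2*v + 2*u*v**2 - v**3 + v**2.
No constant or linear terms (consistent with a singular point). Quadratic part: v**2. Cubic part: -u**3 - 2*u**2*v + 2*u*v**2 - v**3.
The quadratic part v**2 is a perfect square, so there is a single (double) tangent line v = 0, i.e. y = -3. Restricting the cubic part to that line (v = 0) leaves -u**3 ≠ 0, so f is not divisible by v and the branch is v² ≈ u**3 to lowest order — this is a cusp.
Classification: cusp.


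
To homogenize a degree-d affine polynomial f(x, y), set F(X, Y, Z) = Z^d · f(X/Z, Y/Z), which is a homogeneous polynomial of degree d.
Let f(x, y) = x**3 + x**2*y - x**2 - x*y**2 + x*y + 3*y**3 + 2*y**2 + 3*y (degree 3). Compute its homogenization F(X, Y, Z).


F(X, Y, Z) = X**3 + X**2*Y - X**2*Z - X*Y**2 + X*Y*Z + 3*Y**3 + 2*Y**2*Z + 3*Y*Z**2

deg(f) = 3.
Substitute x = X/Z, y = Y/Z into f, then multiply by Z^3.
  monomial 1·x^3·y^0 ↦ 1·X^3·Y^0·Z^0.
  monomial 1·x^2·y^1 ↦ 1·X^2·Y^1·Z^0.
  monomial -1·x^2·y^0 ↦ -1·X^2·Y^0·Z^1.
  monomial -1·x^1·y^2 ↦ -1·X^1·Y^2·Z^0.
  monomial 1·x^1·y^1 ↦ 1·X^1·Y^1·Z^1.
  monomial 3·x^0·y^3 ↦ 3·X^0·Y^3·Z^0.
  monomial 2·x^0·y^2 ↦ 2·X^0·Y^2·Z^1.
  monomial 3·x^0·y^1 ↦ 3·X^0·Y^1·Z^2.
Collecting: F(X, Y, Z) = X**3 + X**2*Y - X**2*Z - X*Y**2 + X*Y*Z + 3*Y**3 + 2*Y**2*Z + 3*Y*Z**2.


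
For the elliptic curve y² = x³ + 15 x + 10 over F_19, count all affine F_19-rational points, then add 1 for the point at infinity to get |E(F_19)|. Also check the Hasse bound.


Affine points = {(1, 8), (1, 11), (3, 5), (3, 14), (4, 1), (4, 18), (5, 1), (5, 18), (9, 0), (10, 1), (10, 18), (11, 9), (11, 10), (14, 0), (15, 0)}; affine count = 15; |E(F_19)| = 16.

Discriminant check: Δ ∝ 4a³ + 27b² = 4·15³ + 27·10² = 4·3375 + 27·100 ≡ 12 (mod 19). Nonzero ⇒ E is nonsingular.
For each x ∈ F_19, compute rhs = x³ + 15·x + 10 mod 19, then count y ∈ F_19 with y² ≡ rhs.
  x = 0: rhs = 10, matching y values: none (0 points).
  x = 1: rhs = 7, matching y values: 8, 11 (2 points).
  x = 2: rhs = 10, matching y values: none (0 points).
  x = 3: rhs = 6, matching y values: 5, 14 (2 points).
  x = 4: rhs = 1, matching y values: 1, 18 (2 points).
  x = 5: rhs = 1, matching y values: 1, 18 (2 points).
  x = 6: rhs = 12, matching y values: none (0 points).
  x = 7: rhs = 2, matching y values: none (0 points).
  x = 8: rhs = 15, matching y values: none (0 points).
  x = 9: rhs = 0, matching y values: 0 (1 points).
  x = 10: rhs = 1, matching y values: 1, 18 (2 points).
  x = 11: rhs = 5, matching y values: 9, 10 (2 points).
  x = 12: rhs = 18, matching y values: none (0 points).
  x = 13: rhs = 8, matching y values: none (0 points).
  x = 14: rhs = 0, matching y values: 0 (1 points).
  x = 15: rhs = 0, matching y values: 0 (1 points).
  x = 16: rhs = 14, matching y values: none (0 points).
  x = 17: rhs = 10, matching y values: none (0 points).
  x = 18: rhs = 13, matching y values: none (0 points).
Total affine count: 15.
Full point count |E(F_19)| = 15 + 1 = 16.
Hasse bound: |16 − (19+1)| = |-4| = 4 ≤ 2√19 ≈ 8.7178 ✓.


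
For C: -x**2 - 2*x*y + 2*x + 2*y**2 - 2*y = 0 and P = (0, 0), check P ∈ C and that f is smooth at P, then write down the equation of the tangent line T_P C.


Tangent line at P: 2*x - 2*y = 0.

Step 1: f(0, 0) = 0, so P lies on C.
Step 2: partial derivatives
  f_x(x, y) = -2*x - 2*y + 2, f_y(x, y) = -2*x + 4*y - 2.
  f_x(P) = 2, f_y(P) = -2 (gradient nonzero, so P is smooth).
Step 3: tangent line at P: 2·(x − 0) + -2·(y − 0) = 0.
Expanding: 2*x - 2*y = 0.


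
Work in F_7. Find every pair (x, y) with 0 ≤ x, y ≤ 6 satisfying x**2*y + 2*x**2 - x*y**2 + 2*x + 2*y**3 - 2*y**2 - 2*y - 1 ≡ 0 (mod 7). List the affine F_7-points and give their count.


Affine F_7-points: {(0, 5), (2, 3), (4, 1), (5, 1), (5, 3)}; count = 5.

For each of the 49 pairs (x, y) ∈ F_7², evaluate f(x, y) mod 7. Record the zeros.
  x = 0: [0↦6, 1↦4, 2↦3, 3↦1, 4↦3, 5↦0, 6↦4]  zeros at y ∈ {5}
  x = 1: [0↦3, 1↦1, 2↦5, 3↦6, 4↦2, 5↦5, 6↦6]  zeros at y ∈ ∅
  x = 2: [0↦4, 1↦4, 2↦1, 3↦0, 4↦6, 5↦3, 6↦3]  zeros at y ∈ {3}
  x = 3: [0↦2, 1↦6, 2↦5, 3↦4, 4↦1, 5↦1, 6↦2]  zeros at y ∈ ∅
  x = 4: [0↦4, 1↦0, 2↦3, 3↦4, 4↦1, 5↦6, 6↦3]  zeros at y ∈ {1}
  x = 5: [0↦3, 1↦0, 2↦2, 3↦0, 4↦6, 5↦4, 6↦6]  zeros at y ∈ {1, 3}
  x = 6: [0↦6, 1↦6, 2↦2, 3↦6, 4↦2, 5↦2, 6↦4]  zeros at y ∈ ∅
Collecting zeros: affine points = {(0, 5), (2, 3), (4, 1), (5, 1), (5, 3)}.
Total count |C(F_7)_aff| = 5.


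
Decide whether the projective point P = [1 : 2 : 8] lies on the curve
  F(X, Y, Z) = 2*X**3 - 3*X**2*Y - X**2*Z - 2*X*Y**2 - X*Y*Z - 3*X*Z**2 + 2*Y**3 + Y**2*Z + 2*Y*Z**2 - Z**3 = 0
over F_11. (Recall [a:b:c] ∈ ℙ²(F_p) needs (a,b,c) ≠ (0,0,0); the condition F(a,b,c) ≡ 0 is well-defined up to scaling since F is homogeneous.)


F(1,2,8) ≡ 4 (mod 11); P is NOT on the curve.

Evaluate F(1, 2, 8) term-by-term (mod 11).
  2*X**3 ↦ 2·1·1·1 = 2
  -3*X**2*Y ↦ -3·1·2·1 = -6
  -X**2*Z ↦ -1·1·1·8 = -8
  -2*X*Y**2 ↦ -2·1·4·1 = -8
  -X*Y*Z ↦ -1·1·2·8 = -16
  -3*X*Z**2 ↦ -3·1·1·64 = -192
  2*Y**3 ↦ 2·1·8·1 = 16
  Y**2*Z ↦ 1·1·4·8 = 32
  2*Y*Z**2 ↦ 2·1·2·64 = 256
  -Z**3 ↦ -1·1·1·512 = -512
Sum: F(1, 2, 8) = (2) + (-6) + (-8) + (-8) + (-16) + (-192) + (16) + (32) + (256) + (-512) = -436.
Reducing mod 11: -436 ≡ 4 (mod 11).
Since F(a, b, c) ≡ 4 ≠ 0 (mod 11), P does NOT lie on the curve.


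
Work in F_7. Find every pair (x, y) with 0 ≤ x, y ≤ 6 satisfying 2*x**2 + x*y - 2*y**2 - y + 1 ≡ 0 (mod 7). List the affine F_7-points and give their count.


Affine F_7-points: {(0, 4), (0, 6), (3, 3), (3, 5), (4, 6), (5, 4), (5, 5), (6, 3)}; count = 8.

For each of the 49 pairs (x, y) ∈ F_7², evaluate f(x, y) mod 7. Record the zeros.
  x = 0: [0↦1, 1↦5, 2↦5, 3↦1, 4↦0, 5↦2, 6↦0]  zeros at y ∈ {4, 6}
  x = 1: [0↦3, 1↦1, 2↦2, 3↦6, 4↦6, 5↦2, 6↦1]  zeros at y ∈ ∅
  x = 2: [0↦2, 1↦1, 2↦3, 3↦1, 4↦2, 5↦6, 6↦6]  zeros at y ∈ ∅
  x = 3: [0↦5, 1↦5, 2↦1, 3↦0, 4↦2, 5↦0, 6↦1]  zeros at y ∈ {3, 5}
  x = 4: [0↦5, 1↦6, 2↦3, 3↦3, 4↦6, 5↦5, 6↦0]  zeros at y ∈ {6}
  x = 5: [0↦2, 1↦4, 2↦2, 3↦3, 4↦0, 5↦0, 6↦3]  zeros at y ∈ {4, 5}
  x = 6: [0↦3, 1↦6, 2↦5, 3↦0, 4↦5, 5↦6, 6↦3]  zeros at y ∈ {3}
Collecting zeros: affine points = {(0, 4), (0, 6), (3, 3), (3, 5), (4, 6), (5, 4), (5, 5), (6, 3)}.
Total count |C(F_7)_aff| = 8.


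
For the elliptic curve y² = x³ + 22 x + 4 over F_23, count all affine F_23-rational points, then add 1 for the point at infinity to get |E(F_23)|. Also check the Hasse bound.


Affine points = {(0, 2), (0, 21), (1, 2), (1, 21), (4, 8), (4, 15), (5, 3), (5, 20), (7, 8), (7, 15), (8, 5), (8, 18), (11, 6), (11, 17), (12, 8), (12, 15), (13, 7), (13, 16), (15, 11), (15, 12), (16, 6), (16, 17), (17, 1), (17, 22), (19, 6), (19, 17), (20, 7), (20, 16), (22, 2), (22, 21)}; affine count = 30; |E(F_23)| = 31.

Discriminant check: Δ ∝ 4a³ + 27b² = 4·22³ + 27·4² = 4·10648 + 27·16 ≡ 14 (mod 23). Nonzero ⇒ E is nonsingular.
For each x ∈ F_23, compute rhs = x³ + 22·x + 4 mod 23, then count y ∈ F_23 with y² ≡ rhs.
  x = 0: rhs = 4, matching y values: 2, 21 (2 points).
  x = 1: rhs = 4, matching y values: 2, 21 (2 points).
  x = 2: rhs = 10, matching y values: none (0 points).
  x = 3: rhs = 5, matching y values: none (0 points).
  x = 4: rhs = 18, matching y values: 8, 15 (2 points).
  x = 5: rhs = 9, matching y values: 3, 20 (2 points).
  x = 6: rhs = 7, matching y values: none (0 points).
  x = 7: rhs = 18, matching y values: 8, 15 (2 points).
  x = 8: rhs = 2, matching y values: 5, 18 (2 points).
  x = 9: rhs = 11, matching y values: none (0 points).
  x = 10: rhs = 5, matching y values: none (0 points).
  x = 11: rhs = 13, matching y values: 6, 17 (2 points).
  x = 12: rhs = 18, matching y values: 8, 15 (2 points).
  x = 13: rhs = 3, matching y values: 7, 16 (2 points).
  x = 14: rhs = 20, matching y values: none (0 points).
  x = 15: rhs = 6, matching y values: 11, 12 (2 points).
  x = 16: rhs = 13, matching y values: 6, 17 (2 points).
  x = 17: rhs = 1, matching y values: 1, 22 (2 points).
  x = 18: rhs = 22, matching y values: none (0 points).
  x = 19: rhs = 13, matching y values: 6, 17 (2 points).
  x = 20: rhs = 3, matching y values: 7, 16 (2 points).
  x = 21: rhs = 21, matching y values: none (0 points).
  x = 22: rhs = 4, matching y values: 2, 21 (2 points).
Total affine count: 30.
Full point count |E(F_23)| = 30 + 1 = 31.
Hasse bound: |31 − (23+1)| = |7| = 7 ≤ 2√23 ≈ 9.5917 ✓.


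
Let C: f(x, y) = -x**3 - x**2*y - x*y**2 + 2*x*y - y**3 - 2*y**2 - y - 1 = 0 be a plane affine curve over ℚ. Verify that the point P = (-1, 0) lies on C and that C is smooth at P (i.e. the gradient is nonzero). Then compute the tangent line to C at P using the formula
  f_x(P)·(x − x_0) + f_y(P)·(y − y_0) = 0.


Tangent line at P: -3*x - 4*y - 3 = 0.

Step 1: f(-1, 0) = 0, so P lies on C.
Step 2: partial derivatives
  f_x(x, y) = -3*x**2 - 2*x*y - y**2 + 2*y, f_y(x, y) = -x**2 - 2*x*y + 2*x - 3*y**2 - 4*y - 1.
  f_x(P) = -3, f_y(P) = -4 (gradient nonzero, so P is smooth).
Step 3: tangent line at P: -3·(x − -1) + -4·(y − 0) = 0.
Expanding: -3*x - 4*y - 3 = 0.


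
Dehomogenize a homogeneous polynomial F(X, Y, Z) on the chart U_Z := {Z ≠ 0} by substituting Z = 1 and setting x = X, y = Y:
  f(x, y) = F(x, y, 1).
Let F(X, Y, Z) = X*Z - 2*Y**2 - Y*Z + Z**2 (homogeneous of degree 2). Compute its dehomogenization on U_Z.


f(x, y) = x - 2*y**2 - y + 1

On U_Z we set Z = 1. Each monomial c·X^i·Y^j·Z^k in F becomes c·x^i·y^j·1^k = c·x^i·y^j.
Substituting Z = 1: F(X, Y, 1) = x - 2*y**2 - y + 1.
Note: deg(f) ≤ deg(F) = 2; strict inequality happens when F is divisible by Z (lost terms).


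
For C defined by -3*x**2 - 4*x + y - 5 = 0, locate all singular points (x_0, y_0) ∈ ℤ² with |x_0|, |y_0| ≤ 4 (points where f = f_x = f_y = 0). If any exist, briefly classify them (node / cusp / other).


No singular points in the scanned grid; C is smooth there.

Compute partial derivatives:
  f_x = -6*x - 4.
  f_y = 1.
f_y = 1 is a nonzero constant, so f_y never vanishes: no point (x, y) can satisfy f = f_x = f_y = 0. In particular no (x, y) ∈ {−4, ..., 4}² is singular; the curve is smooth.


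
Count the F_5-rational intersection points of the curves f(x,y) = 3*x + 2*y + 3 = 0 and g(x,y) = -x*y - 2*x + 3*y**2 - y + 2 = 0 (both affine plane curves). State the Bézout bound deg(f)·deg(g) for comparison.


Common zeros: ∅; count = 0; Bézout bound = 2.

deg(f) = 1, deg(g) = 2, so Bézout bound = 2.
Scan x ∈ F_5. For each x, list the y ∈ F_5 with f(x, y) ≡ 0 and those with g(x, y) ≡ 0 (mod 5); the common zeros in that column are the intersection.
  x = 0: f ≡ 0 at y ∈ {1}; g ≡ 0 at y ∈ ∅; common: ∅.
  x = 1: f ≡ 0 at y ∈ {2}; g ≡ 0 at y ∈ {0, 4}; common: ∅.
  x = 2: f ≡ 0 at y ∈ {3}; g ≡ 0 at y ∈ ∅; common: ∅.
  x = 3: f ≡ 0 at y ∈ {4}; g ≡ 0 at y ∈ {1, 2}; common: ∅.
  x = 4: f ≡ 0 at y ∈ {0}; g ≡ 0 at y ∈ ∅; common: ∅.
Collecting: common zeros = ∅, so the count is 0.
Comparison with the Bézout bound: 0 ≤ 2 = deg(f)·deg(g), as expected for curves with no common component (the affine F_5-count falls short of the bound because intersections may lie at infinity, over extension fields, or carry multiplicity).


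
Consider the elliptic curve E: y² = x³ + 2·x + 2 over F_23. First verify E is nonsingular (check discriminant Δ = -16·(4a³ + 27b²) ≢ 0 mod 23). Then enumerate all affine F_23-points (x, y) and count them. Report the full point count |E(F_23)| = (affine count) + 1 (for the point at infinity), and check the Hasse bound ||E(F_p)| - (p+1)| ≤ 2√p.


Affine points = {(0, 5), (0, 18), (3, 9), (3, 14), (6, 0), (8, 1), (8, 22), (9, 6), (9, 17), (12, 11), (12, 12), (15, 7), (15, 16), (16, 6), (16, 17), (17, 2), (17, 21), (21, 6), (21, 17)}; affine count = 19; |E(F_23)| = 20.

Discriminant check: Δ ∝ 4a³ + 27b² = 4·2³ + 27·2² = 4·8 + 27·4 ≡ 2 (mod 23). Nonzero ⇒ E is nonsingular.
For each x ∈ F_23, compute rhs = x³ + 2·x + 2 mod 23, then count y ∈ F_23 with y² ≡ rhs.
  x = 0: rhs = 2, matching y values: 5, 18 (2 points).
  x = 1: rhs = 5, matching y values: none (0 points).
  x = 2: rhs = 14, matching y values: none (0 points).
  x = 3: rhs = 12, matching y values: 9, 14 (2 points).
  x = 4: rhs = 5, matching y values: none (0 points).
  x = 5: rhs = 22, matching y values: none (0 points).
  x = 6: rhs = 0, matching y values: 0 (1 points).
  x = 7: rhs = 14, matching y values: none (0 points).
  x = 8: rhs = 1, matching y values: 1, 22 (2 points).
  x = 9: rhs = 13, matching y values: 6, 17 (2 points).
  x = 10: rhs = 10, matching y values: none (0 points).
  x = 11: rhs = 21, matching y values: none (0 points).
  x = 12: rhs = 6, matching y values: 11, 12 (2 points).
  x = 13: rhs = 17, matching y values: none (0 points).
  x = 14: rhs = 14, matching y values: none (0 points).
  x = 15: rhs = 3, matching y values: 7, 16 (2 points).
  x = 16: rhs = 13, matching y values: 6, 17 (2 points).
  x = 17: rhs = 4, matching y values: 2, 21 (2 points).
  x = 18: rhs = 5, matching y values: none (0 points).
  x = 19: rhs = 22, matching y values: none (0 points).
  x = 20: rhs = 15, matching y values: none (0 points).
  x = 21: rhs = 13, matching y values: 6, 17 (2 points).
  x = 22: rhs = 22, matching y values: none (0 points).
Total affine count: 19.
Full point count |E(F_23)| = 19 + 1 = 20.
Hasse bound: |20 − (23+1)| = |-4| = 4 ≤ 2√23 ≈ 9.5917 ✓.


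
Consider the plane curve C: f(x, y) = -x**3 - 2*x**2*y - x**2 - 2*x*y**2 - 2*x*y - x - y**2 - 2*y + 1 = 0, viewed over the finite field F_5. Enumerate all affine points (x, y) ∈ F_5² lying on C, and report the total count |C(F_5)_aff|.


Affine F_5-points: {(2, 3), (4, 3), (4, 4)}; count = 3.

For each of the 25 pairs (x, y) ∈ F_5², evaluate f(x, y) mod 5. Record the zeros.
  x = 0: [0↦1, 1↦3, 2↦3, 3↦1, 4↦2]  zeros at y ∈ ∅
  x = 1: [0↦3, 1↦4, 2↦4, 3↦3, 4↦1]  zeros at y ∈ ∅
  x = 2: [0↦2, 1↦3, 2↦4, 3↦0, 4↦1]  zeros at y ∈ {3}
  x = 3: [0↦2, 1↦4, 2↦2, 3↦1, 4↦1]  zeros at y ∈ ∅
  x = 4: [0↦2, 1↦1, 2↦2, 3↦0, 4↦0]  zeros at y ∈ {3, 4}
Collecting zeros: affine points = {(2, 3), (4, 3), (4, 4)}.
Total count |C(F_5)_aff| = 3.


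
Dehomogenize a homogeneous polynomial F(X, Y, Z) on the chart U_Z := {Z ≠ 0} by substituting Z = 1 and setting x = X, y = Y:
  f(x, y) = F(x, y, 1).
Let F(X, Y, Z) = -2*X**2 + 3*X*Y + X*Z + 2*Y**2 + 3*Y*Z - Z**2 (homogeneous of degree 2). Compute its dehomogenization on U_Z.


f(x, y) = -2*x**2 + 3*x*y + x + 2*y**2 + 3*y - 1

On U_Z we set Z = 1. Each monomial c·X^i·Y^j·Z^k in F becomes c·x^i·y^j·1^k = c·x^i·y^j.
Substituting Z = 1: F(X, Y, 1) = -2*x**2 + 3*x*y + x + 2*y**2 + 3*y - 1.
Note: deg(f) ≤ deg(F) = 2; strict inequality happens when F is divisible by Z (lost terms).


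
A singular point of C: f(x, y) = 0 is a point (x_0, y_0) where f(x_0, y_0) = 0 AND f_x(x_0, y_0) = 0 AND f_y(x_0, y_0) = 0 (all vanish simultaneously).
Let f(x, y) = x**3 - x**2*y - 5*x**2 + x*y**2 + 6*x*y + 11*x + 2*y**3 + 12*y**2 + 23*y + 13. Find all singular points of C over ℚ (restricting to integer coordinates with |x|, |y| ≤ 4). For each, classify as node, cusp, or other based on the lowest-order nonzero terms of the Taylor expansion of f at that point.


Singular points: {(1, -2)}; classification: cusp.

Compute partial derivatives:
  f_x = 3*x**2 - 2*x*y - 10*x + y**2 + 6*y + 11.
  f_y = -x**2 + 2*x*y + 6*x + 6*y**2 + 24*y + 23.
Scan x_0 ∈ {−4, ..., 4}. For each x_0, f_y(x_0, y) is a polynomial in y; find its integer roots y ∈ {−4, ..., 4}, then test f_x and f at those candidates.
  x = -4: f_y(-4, y) = 6*y**2 + 16*y - 17; no integer root y with |y| ≤ 4.
  x = -3: f_y(-3, y) = 6*y**2 + 18*y - 4; no integer root y with |y| ≤ 4.
  x = -2: f_y(-2, y) = 6*y**2 + 20*y + 7; no integer root y with |y| ≤ 4.
  x = -1: f_y(-1, y) = 6*y**2 + 22*y + 16; vanishes at y ∈ {-1}. (-1, -1): f_x = 17 ≠ 0.
  x = 0: f_y(0, y) = 6*y**2 + 24*y + 23; no integer root y with |y| ≤ 4.
  x = 1: f_y(1, y) = 6*y**2 + 26*y + 28; vanishes at y ∈ {-2}. (1, -2): f_x = 0, f = 0 — SINGULAR.
  x = 2: f_y(2, y) = 6*y**2 + 28*y + 31; no integer root y with |y| ≤ 4.
  x = 3: f_y(3, y) = 6*y**2 + 30*y + 32; no integer root y with |y| ≤ 4.
  x = 4: f_y(4, y) = 6*y**2 + 32*y + 31; no integer root y with |y| ≤ 4.
Only singular point on the grid: (1, -2).
Classify: substitute x = 1 + u, y = -2 + v and expand: f = u**3 - u**2*v + u*v**2 + 2*v**3 + v**2.
No constant or linear terms (consistent with a singular point). Quadratic part: v**2. Cubic part: u**3 - u**2*v + u*v**2 + 2*v**3.
The quadratic part v**2 is a perfect square, so there is a single (double) tangent line v = 0, i.e. y = -2. Restricting the cubic part to that line (v = 0) leaves u**3 ≠ 0, so f is not divisible by v and the branch is v² ≈ -u**3 to lowest order — this is a cusp.
Classification: cusp.


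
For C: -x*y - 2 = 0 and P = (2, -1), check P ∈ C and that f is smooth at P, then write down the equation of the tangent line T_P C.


Tangent line at P: x - 2*y - 4 = 0.

Step 1: f(2, -1) = 0, so P lies on C.
Step 2: partial derivatives
  f_x(x, y) = -y, f_y(x, y) = -x.
  f_x(P) = 1, f_y(P) = -2 (gradient nonzero, so P is smooth).
Step 3: tangent line at P: 1·(x − 2) + -2·(y − -1) = 0.
Expanding: x - 2*y - 4 = 0.


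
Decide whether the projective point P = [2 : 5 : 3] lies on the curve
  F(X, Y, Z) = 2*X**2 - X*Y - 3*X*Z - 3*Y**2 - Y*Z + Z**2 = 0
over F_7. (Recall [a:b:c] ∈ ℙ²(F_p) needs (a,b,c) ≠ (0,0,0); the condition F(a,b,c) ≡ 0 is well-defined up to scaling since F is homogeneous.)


F(2,5,3) ≡ 4 (mod 7); P is NOT on the curve.

Evaluate F(2, 5, 3) term-by-term (mod 7).
  2*X**2 ↦ 2·4·1·1 = 8
  -X*Y ↦ -1·2·5·1 = -10
  -3*X*Z ↦ -3·2·1·3 = -18
  -3*Y**2 ↦ -3·1·25·1 = -75
  -Y*Z ↦ -1·1·5·3 = -15
  Z**2 ↦ 1·1·1·9 = 9
Sum: F(2, 5, 3) = (8) + (-10) + (-18) + (-75) + (-15) + (9) = -101.
Reducing mod 7: -101 ≡ 4 (mod 7).
Since F(a, b, c) ≡ 4 ≠ 0 (mod 7), P does NOT lie on the curve.


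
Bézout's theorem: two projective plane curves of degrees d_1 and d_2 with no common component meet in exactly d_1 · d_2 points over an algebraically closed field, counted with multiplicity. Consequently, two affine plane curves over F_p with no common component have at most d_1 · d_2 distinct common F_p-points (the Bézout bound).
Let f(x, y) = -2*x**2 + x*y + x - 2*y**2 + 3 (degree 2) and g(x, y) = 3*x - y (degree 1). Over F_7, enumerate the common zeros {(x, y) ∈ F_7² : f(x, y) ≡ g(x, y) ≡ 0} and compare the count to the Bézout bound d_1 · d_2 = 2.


Common zeros: {(2, 6), (3, 2)}; count = 2; Bézout bound = 2.

deg(f) = 2, deg(g) = 1, so Bézout bound = 2.
Scan x ∈ F_7. For each x, list the y ∈ F_7 with f(x, y) ≡ 0 and those with g(x, y) ≡ 0 (mod 7); the common zeros in that column are the intersection.
  x = 0: f ≡ 0 at y ∈ ∅; g ≡ 0 at y ∈ {0}; common: ∅.
  x = 1: f ≡ 0 at y ∈ ∅; g ≡ 0 at y ∈ {3}; common: ∅.
  x = 2: f ≡ 0 at y ∈ {2, 6}; g ≡ 0 at y ∈ {6}; common: {6}.
  x = 3: f ≡ 0 at y ∈ {2, 3}; g ≡ 0 at y ∈ {2}; common: {2}.
  x = 4: f ≡ 0 at y ∈ ∅; g ≡ 0 at y ∈ {5}; common: ∅.
  x = 5: f ≡ 0 at y ∈ {0, 6}; g ≡ 0 at y ∈ {1}; common: ∅.
  x = 6: f ≡ 0 at y ∈ {0, 3}; g ≡ 0 at y ∈ {4}; common: ∅.
Collecting: common zeros = {(2, 6), (3, 2)}, so the count is 2.
Comparison with the Bézout bound: 2 ≤ 2 = deg(f)·deg(g), as expected for curves with no common component (the bound is attained).


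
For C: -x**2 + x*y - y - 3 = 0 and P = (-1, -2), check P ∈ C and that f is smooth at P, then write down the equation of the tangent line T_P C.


Tangent line at P: -2*y - 4 = 0.

Step 1: f(-1, -2) = 0, so P lies on C.
Step 2: partial derivatives
  f_x(x, y) = -2*x + y, f_y(x, y) = x - 1.
  f_x(P) = 0, f_y(P) = -2 (gradient nonzero, so P is smooth).
Step 3: tangent line at P: 0·(x − -1) + -2·(y − -2) = 0.
Expanding: -2*y - 4 = 0.


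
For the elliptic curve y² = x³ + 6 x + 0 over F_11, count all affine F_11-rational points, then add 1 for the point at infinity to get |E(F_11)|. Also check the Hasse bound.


Affine points = {(0, 0), (2, 3), (2, 8), (3, 1), (3, 10), (4, 0), (5, 1), (5, 10), (7, 0), (10, 2), (10, 9)}; affine count = 11; |E(F_11)| = 12.

Discriminant check: Δ ∝ 4a³ + 27b² = 4·6³ + 27·0² = 4·216 + 27·0 ≡ 6 (mod 11). Nonzero ⇒ E is nonsingular.
For each x ∈ F_11, compute rhs = x³ + 6·x + 0 mod 11, then count y ∈ F_11 with y² ≡ rhs.
  x = 0: rhs = 0, matching y values: 0 (1 points).
  x = 1: rhs = 7, matching y values: none (0 points).
  x = 2: rhs = 9, matching y values: 3, 8 (2 points).
  x = 3: rhs = 1, matching y values: 1, 10 (2 points).
  x = 4: rhs = 0, matching y values: 0 (1 points).
  x = 5: rhs = 1, matching y values: 1, 10 (2 points).
  x = 6: rhs = 10, matching y values: none (0 points).
  x = 7: rhs = 0, matching y values: 0 (1 points).
  x = 8: rhs = 10, matching y values: none (0 points).
  x = 9: rhs = 2, matching y values: none (0 points).
  x = 10: rhs = 4, matching y values: 2, 9 (2 points).
Total affine count: 11.
Full point count |E(F_11)| = 11 + 1 = 12.
Hasse bound: |12 − (11+1)| = |0| = 0 ≤ 2√11 ≈ 6.6332 ✓.


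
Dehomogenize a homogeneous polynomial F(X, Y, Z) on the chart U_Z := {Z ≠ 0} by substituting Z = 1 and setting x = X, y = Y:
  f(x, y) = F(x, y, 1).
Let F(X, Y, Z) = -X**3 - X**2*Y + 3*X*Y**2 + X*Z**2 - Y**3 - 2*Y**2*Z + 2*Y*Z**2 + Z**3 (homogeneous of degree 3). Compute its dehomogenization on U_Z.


f(x, y) = -x**3 - x**2*y + 3*x*y**2 + x - y**3 - 2*y**2 + 2*y + 1

On U_Z we set Z = 1. Each monomial c·X^i·Y^j·Z^k in F becomes c·x^i·y^j·1^k = c·x^i·y^j.
Substituting Z = 1: F(X, Y, 1) = -x**3 - x**2*y + 3*x*y**2 + x - y**3 - 2*y**2 + 2*y + 1.
Note: deg(f) ≤ deg(F) = 3; strict inequality happens when F is divisible by Z (lost terms).


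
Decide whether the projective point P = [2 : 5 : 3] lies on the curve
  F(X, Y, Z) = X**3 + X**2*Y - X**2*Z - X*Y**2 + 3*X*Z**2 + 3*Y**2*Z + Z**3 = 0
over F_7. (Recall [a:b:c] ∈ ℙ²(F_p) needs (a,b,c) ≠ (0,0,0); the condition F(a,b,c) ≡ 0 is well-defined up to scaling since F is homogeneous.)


F(2,5,3) ≡ 6 (mod 7); P is NOT on the curve.

Evaluate F(2, 5, 3) term-by-term (mod 7).
  X**3 ↦ 1·8·1·1 = 8
  X**2*Y ↦ 1·4·5·1 = 20
  -X**2*Z ↦ -1·4·1·3 = -12
  -X*Y**2 ↦ -1·2·25·1 = -50
  3*X*Z**2 ↦ 3·2·1·9 = 54
  3*Y**2*Z ↦ 3·1·25·3 = 225
  Z**3 ↦ 1·1·1·27 = 27
Sum: F(2, 5, 3) = (8) + (20) + (-12) + (-50) + (54) + (225) + (27) = 272.
Reducing mod 7: 272 ≡ 6 (mod 7).
Since F(a, b, c) ≡ 6 ≠ 0 (mod 7), P does NOT lie on the curve.


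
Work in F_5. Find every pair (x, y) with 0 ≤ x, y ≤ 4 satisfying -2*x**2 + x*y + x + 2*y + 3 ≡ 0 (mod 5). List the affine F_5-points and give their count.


Affine F_5-points: {(0, 1), (1, 1), (2, 2), (4, 0)}; count = 4.

For each of the 25 pairs (x, y) ∈ F_5², evaluate f(x, y) mod 5. Record the zeros.
  x = 0: [0↦3, 1↦0, 2↦2, 3↦4, 4↦1]  zeros at y ∈ {1}
  x = 1: [0↦2, 1↦0, 2↦3, 3↦1, 4↦4]  zeros at y ∈ {1}
  x = 2: [0↦2, 1↦1, 2↦0, 3↦4, 4↦3]  zeros at y ∈ {2}
  x = 3: [0↦3, 1↦3, 2↦3, 3↦3, 4↦3]  zeros at y ∈ ∅
  x = 4: [0↦0, 1↦1, 2↦2, 3↦3, 4↦4]  zeros at y ∈ {0}
Collecting zeros: affine points = {(0, 1), (1, 1), (2, 2), (4, 0)}.
Total count |C(F_5)_aff| = 4.


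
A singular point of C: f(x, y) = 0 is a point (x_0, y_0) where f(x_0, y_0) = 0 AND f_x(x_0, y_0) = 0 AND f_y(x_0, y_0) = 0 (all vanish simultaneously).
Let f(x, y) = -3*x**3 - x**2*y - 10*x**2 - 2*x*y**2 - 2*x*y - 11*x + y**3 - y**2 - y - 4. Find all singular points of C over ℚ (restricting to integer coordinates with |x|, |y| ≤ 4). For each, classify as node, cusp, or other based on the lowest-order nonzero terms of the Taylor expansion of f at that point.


Singular points: {(-1, 0)}; classification: node.

Compute partial derivatives:
  f_x = -9*x**2 - 2*x*y - 20*x - 2*y**2 - 2*y - 11.
  f_y = -x**2 - 4*x*y - 2*x + 3*y**2 - 2*y - 1.
Scan x_0 ∈ {−4, ..., 4}. For each x_0, f_y(x_0, y) is a polynomial in y; find its integer roots y ∈ {−4, ..., 4}, then test f_x and f at those candidates.
  x = -4: f_y(-4, y) = 3*y**2 + 14*y - 9; no integer root y with |y| ≤ 4.
  x = -3: f_y(-3, y) = 3*y**2 + 10*y - 4; no integer root y with |y| ≤ 4.
  x = -2: f_y(-2, y) = 3*y**2 + 6*y - 1; no integer root y with |y| ≤ 4.
  x = -1: f_y(-1, y) = 3*y**2 + 2*y; vanishes at y ∈ {0}. (-1, 0): f_x = 0, f = 0 — SINGULAR.
  x = 0: f_y(0, y) = 3*y**2 - 2*y - 1; vanishes at y ∈ {1}. (0, 1): f_x = -15 ≠ 0.
  x = 1: f_y(1, y) = 3*y**2 - 6*y - 4; no integer root y with |y| ≤ 4.
  x = 2: f_y(2, y) = 3*y**2 - 10*y - 9; no integer root y with |y| ≤ 4.
  x = 3: f_y(3, y) = 3*y**2 - 14*y - 16; no integer root y with |y| ≤ 4.
  x = 4: f_y(4, y) = 3*y**2 - 18*y - 25; no integer root y with |y| ≤ 4.
Only singular point on the grid: (-1, 0).
Classify: substitute x = -1 + u, y = 0 + v and expand: f = -3*u**3 - u**2*v - u**2 - 2*u*v**2 + v**3 + v**2.
No constant or linear terms (consistent with a singular point). Quadratic part: -u**2 + v**2. Cubic part: -3*u**3 - u**2*v - 2*u*v**2 + v**3.
The quadratic part v**2 - u**2 = (v − u)(v + u) splits into two distinct linear factors, so there are two distinct tangent lines y − 0 = ±(x − -1) — this is a node (ordinary double point).
Classification: node.


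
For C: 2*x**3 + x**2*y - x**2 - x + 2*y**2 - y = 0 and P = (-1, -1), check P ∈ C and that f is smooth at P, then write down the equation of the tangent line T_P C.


Tangent line at P: 9*x - 4*y + 5 = 0.

Step 1: f(-1, -1) = 0, so P lies on C.
Step 2: partial derivatives
  f_x(x, y) = 6*x**2 + 2*x*y - 2*x - 1, f_y(x, y) = x**2 + 4*y - 1.
  f_x(P) = 9, f_y(P) = -4 (gradient nonzero, so P is smooth).
Step 3: tangent line at P: 9·(x − -1) + -4·(y − -1) = 0.
Expanding: 9*x - 4*y + 5 = 0.


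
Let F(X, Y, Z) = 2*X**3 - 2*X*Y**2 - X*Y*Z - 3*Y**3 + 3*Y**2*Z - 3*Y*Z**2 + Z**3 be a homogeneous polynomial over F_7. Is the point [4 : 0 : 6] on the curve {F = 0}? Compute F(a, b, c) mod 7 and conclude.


F(4,0,6) ≡ 1 (mod 7); P is NOT on the curve.

Evaluate F(4, 0, 6) term-by-term (mod 7).
  2*X**3 ↦ 2·64·1·1 = 128
  -2*X*Y**2 ↦ -2·4·0·1 = 0
  -X*Y*Z ↦ -1·4·0·6 = 0
  -3*Y**3 ↦ -3·1·0·1 = 0
  3*Y**2*Z ↦ 3·1·0·6 = 0
  -3*Y*Z**2 ↦ -3·1·0·36 = 0
  Z**3 ↦ 1·1·1·216 = 216
Sum: F(4, 0, 6) = (128) + (0) + (0) + (0) + (0) + (0) + (216) = 344.
Reducing mod 7: 344 ≡ 1 (mod 7).
Since F(a, b, c) ≡ 1 ≠ 0 (mod 7), P does NOT lie on the curve.


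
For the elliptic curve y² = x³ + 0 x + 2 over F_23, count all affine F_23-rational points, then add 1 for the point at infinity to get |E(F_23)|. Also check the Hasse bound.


Affine points = {(0, 5), (0, 18), (1, 7), (1, 16), (3, 11), (3, 12), (5, 9), (5, 14), (7, 0), (8, 10), (8, 13), (9, 8), (9, 15), (10, 6), (10, 17), (14, 3), (14, 20), (16, 2), (16, 21), (17, 4), (17, 19), (22, 1), (22, 22)}; affine count = 23; |E(F_23)| = 24.

Discriminant check: Δ ∝ 4a³ + 27b² = 4·0³ + 27·2² = 4·0 + 27·4 ≡ 16 (mod 23). Nonzero ⇒ E is nonsingular.
For each x ∈ F_23, compute rhs = x³ + 0·x + 2 mod 23, then count y ∈ F_23 with y² ≡ rhs.
  x = 0: rhs = 2, matching y values: 5, 18 (2 points).
  x = 1: rhs = 3, matching y values: 7, 16 (2 points).
  x = 2: rhs = 10, matching y values: none (0 points).
  x = 3: rhs = 6, matching y values: 11, 12 (2 points).
  x = 4: rhs = 20, matching y values: none (0 points).
  x = 5: rhs = 12, matching y values: 9, 14 (2 points).
  x = 6: rhs = 11, matching y values: none (0 points).
  x = 7: rhs = 0, matching y values: 0 (1 points).
  x = 8: rhs = 8, matching y values: 10, 13 (2 points).
  x = 9: rhs = 18, matching y values: 8, 15 (2 points).
  x = 10: rhs = 13, matching y values: 6, 17 (2 points).
  x = 11: rhs = 22, matching y values: none (0 points).
  x = 12: rhs = 5, matching y values: none (0 points).
  x = 13: rhs = 14, matching y values: none (0 points).
  x = 14: rhs = 9, matching y values: 3, 20 (2 points).
  x = 15: rhs = 19, matching y values: none (0 points).
  x = 16: rhs = 4, matching y values: 2, 21 (2 points).
  x = 17: rhs = 16, matching y values: 4, 19 (2 points).
  x = 18: rhs = 15, matching y values: none (0 points).
  x = 19: rhs = 7, matching y values: none (0 points).
  x = 20: rhs = 21, matching y values: none (0 points).
  x = 21: rhs = 17, matching y values: none (0 points).
  x = 22: rhs = 1, matching y values: 1, 22 (2 points).
Total affine count: 23.
Full point count |E(F_23)| = 23 + 1 = 24.
Hasse bound: |24 − (23+1)| = |0| = 0 ≤ 2√23 ≈ 9.5917 ✓.


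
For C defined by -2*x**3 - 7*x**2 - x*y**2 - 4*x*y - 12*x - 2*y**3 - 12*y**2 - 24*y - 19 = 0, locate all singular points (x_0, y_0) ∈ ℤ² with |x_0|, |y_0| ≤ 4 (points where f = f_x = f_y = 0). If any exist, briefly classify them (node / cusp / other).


Singular points: {(-1, -2)}; classification: node.

Compute partial derivatives:
  f_x = -6*x**2 - 14*x - y**2 - 4*y - 12.
  f_y = -2*x*y - 4*x - 6*y**2 - 24*y - 24.
Scan x_0 ∈ {−4, ..., 4}. For each x_0, f_y(x_0, y) is a polynomial in y; find its integer roots y ∈ {−4, ..., 4}, then test f_x and f at those candidates.
  x = -4: f_y(-4, y) = -6*y**2 - 16*y - 8; vanishes at y ∈ {-2}. (-4, -2): f_x = -48 ≠ 0.
  x = -3: f_y(-3, y) = -6*y**2 - 18*y - 12; vanishes at y ∈ {-2, -1}. (-3, -2): f_x = -20 ≠ 0; (-3, -1): f_x = -21 ≠ 0.
  x = -2: f_y(-2, y) = -6*y**2 - 20*y - 16; vanishes at y ∈ {-2}. (-2, -2): f_x = -4 ≠ 0.
  x = -1: f_y(-1, y) = -6*y**2 - 22*y - 20; vanishes at y ∈ {-2}. (-1, -2): f_x = 0, f = 0 — SINGULAR.
  x = 0: f_y(0, y) = -6*y**2 - 24*y - 24; vanishes at y ∈ {-2}. (0, -2): f_x = -8 ≠ 0.
  x = 1: f_y(1, y) = -6*y**2 - 26*y - 28; vanishes at y ∈ {-2}. (1, -2): f_x = -28 ≠ 0.
  x = 2: f_y(2, y) = -6*y**2 - 28*y - 32; vanishes at y ∈ {-2}. (2, -2): f_x = -60 ≠ 0.
  x = 3: f_y(3, y) = -6*y**2 - 30*y - 36; vanishes at y ∈ {-3, -2}. (3, -3): f_x = -105 ≠ 0; (3, -2): f_x = -104 ≠ 0.
  x = 4: f_y(4, y) = -6*y**2 - 32*y - 40; vanishes at y ∈ {-2}. (4, -2): f_x = -160 ≠ 0.
Only singular point on the grid: (-1, -2).
Classify: substitute x = -1 + u, y = -2 + v and expand: f = -2*u**3 - u**2 - u*v**2 - 2*v**3 + v**2.
No constant or linear terms (consistent with a singular point). Quadratic part: -u**2 + v**2. Cubic part: -2*u**3 - u*v**2 - 2*v**3.
The quadratic part v**2 - u**2 = (v − u)(v + u) splits into two distinct linear factors, so there are two distinct tangent lines y − -2 = ±(x − -1) — this is a node (ordinary double point).
Classification: node.


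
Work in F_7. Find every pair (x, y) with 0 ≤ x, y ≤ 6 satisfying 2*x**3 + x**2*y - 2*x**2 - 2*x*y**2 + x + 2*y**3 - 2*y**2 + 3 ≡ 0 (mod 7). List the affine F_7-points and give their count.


Affine F_7-points: {(0, 5), (2, 5), (3, 0)}; count = 3.

For each of the 49 pairs (x, y) ∈ F_7², evaluate f(x, y) mod 7. Record the zeros.
  x = 0: [0↦3, 1↦3, 2↦4, 3↦4, 4↦1, 5↦0, 6↦6]  zeros at y ∈ {5}
  x = 1: [0↦4, 1↦3, 2↦6, 3↦4, 4↦2, 5↦5, 6↦4]  zeros at y ∈ ∅
  x = 2: [0↦6, 1↦6, 2↦6, 3↦4, 4↦5, 5↦0, 6↦1]  zeros at y ∈ {5}
  x = 3: [0↦0, 1↦3, 2↦2, 3↦2, 4↦1, 5↦4, 6↦2]  zeros at y ∈ {0}
  x = 4: [0↦5, 1↦6, 2↦6, 3↦3, 4↦2, 5↦1, 6↦5]  zeros at y ∈ ∅
  x = 5: [0↦5, 1↦6, 2↦2, 3↦5, 4↦6, 5↦3, 6↦1]  zeros at y ∈ ∅
  x = 6: [0↦5, 1↦1, 2↦2, 3↦6, 4↦4, 5↦1, 6↦2]  zeros at y ∈ ∅
Collecting zeros: affine points = {(0, 5), (2, 5), (3, 0)}.
Total count |C(F_7)_aff| = 3.


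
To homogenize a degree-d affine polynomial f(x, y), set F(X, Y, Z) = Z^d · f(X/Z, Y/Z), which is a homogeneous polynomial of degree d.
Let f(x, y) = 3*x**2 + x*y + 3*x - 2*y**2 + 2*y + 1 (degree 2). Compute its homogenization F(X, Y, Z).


F(X, Y, Z) = 3*X**2 + X*Y + 3*X*Z - 2*Y**2 + 2*Y*Z + Z**2

deg(f) = 2.
Substitute x = X/Z, y = Y/Z into f, then multiply by Z^2.
  monomial 3·x^2·y^0 ↦ 3·X^2·Y^0·Z^0.
  monomial 1·x^1·y^1 ↦ 1·X^1·Y^1·Z^0.
  monomial 3·x^1·y^0 ↦ 3·X^1·Y^0·Z^1.
  monomial -2·x^0·y^2 ↦ -2·X^0·Y^2·Z^0.
  monomial 2·x^0·y^1 ↦ 2·X^0·Y^1·Z^1.
  monomial 1·x^0·y^0 ↦ 1·X^0·Y^0·Z^2.
Collecting: F(X, Y, Z) = 3*X**2 + X*Y + 3*X*Z - 2*Y**2 + 2*Y*Z + Z**2.


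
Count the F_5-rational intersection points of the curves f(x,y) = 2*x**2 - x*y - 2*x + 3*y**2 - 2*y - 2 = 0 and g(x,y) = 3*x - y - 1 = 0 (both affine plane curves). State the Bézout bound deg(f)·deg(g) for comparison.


Common zeros: ∅; count = 0; Bézout bound = 2.

deg(f) = 2, deg(g) = 1, so Bézout bound = 2.
Scan x ∈ F_5. For each x, list the y ∈ F_5 with f(x, y) ≡ 0 and those with g(x, y) ≡ 0 (mod 5); the common zeros in that column are the intersection.
  x = 0: f ≡ 0 at y ∈ ∅; g ≡ 0 at y ∈ {4}; common: ∅.
  x = 1: f ≡ 0 at y ∈ ∅; g ≡ 0 at y ∈ {2}; common: ∅.
  x = 2: f ≡ 0 at y ∈ ∅; g ≡ 0 at y ∈ {0}; common: ∅.
  x = 3: f ≡ 0 at y ∈ {0}; g ≡ 0 at y ∈ {3}; common: ∅.
  x = 4: f ≡ 0 at y ∈ ∅; g ≡ 0 at y ∈ {1}; common: ∅.
Collecting: common zeros = ∅, so the count is 0.
Comparison with the Bézout bound: 0 ≤ 2 = deg(f)·deg(g), as expected for curves with no common component (the affine F_5-count falls short of the bound because intersections may lie at infinity, over extension fields, or carry multiplicity).


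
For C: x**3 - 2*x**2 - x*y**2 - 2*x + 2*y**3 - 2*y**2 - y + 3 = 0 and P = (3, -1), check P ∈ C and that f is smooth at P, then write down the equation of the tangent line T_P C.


Tangent line at P: 12*x + 15*y - 21 = 0.

Step 1: f(3, -1) = 0, so P lies on C.
Step 2: partial derivatives
  f_x(x, y) = 3*x**2 - 4*x - y**2 - 2, f_y(x, y) = -2*x*y + 6*y**2 - 4*y - 1.
  f_x(P) = 12, f_y(P) = 15 (gradient nonzero, so P is smooth).
Step 3: tangent line at P: 12·(x − 3) + 15·(y − -1) = 0.
Expanding: 12*x + 15*y - 21 = 0.
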